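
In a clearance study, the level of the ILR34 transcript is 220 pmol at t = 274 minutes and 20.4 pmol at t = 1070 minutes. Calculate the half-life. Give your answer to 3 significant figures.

Over Δt = 1070 − 274 = 796 minutes, the level fell by a factor of 220/20.4 ≈ 10.784.
n = log₂(10.784) ≈ 3.4309 half-lives, so t½ = 796/3.4309 ≈ 232.01 minutes.

232 minutes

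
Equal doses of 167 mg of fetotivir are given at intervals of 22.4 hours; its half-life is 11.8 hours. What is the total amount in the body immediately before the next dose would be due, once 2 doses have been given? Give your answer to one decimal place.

The 2 doses were given 44.8, 22.4 hours ago.
Total = 167·(1/2)^(44.8/11.8) + 167·(1/2)^(22.4/11.8)
      = 12.018 + 44.799 ≈ 56.817 mg.

56.8 mg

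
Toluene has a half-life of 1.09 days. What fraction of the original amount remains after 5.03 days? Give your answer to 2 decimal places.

0.04

n = 5.03/1.09 ≈ 4.6147 half-lives.
Fraction remaining = (1/2)^4.6147 ≈ 0.040817.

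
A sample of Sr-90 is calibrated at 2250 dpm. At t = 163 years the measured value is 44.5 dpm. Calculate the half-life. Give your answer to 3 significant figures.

A/A₀ = 44.5/2250 ≈ 0.019778.
n = log₂(50.562) ≈ 5.66 half-lives elapsed in 163 years.
t½ = 163/5.66 ≈ 28.799 years.

28.8 years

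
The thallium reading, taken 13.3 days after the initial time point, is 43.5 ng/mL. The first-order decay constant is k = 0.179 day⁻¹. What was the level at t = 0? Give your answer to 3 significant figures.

t½ = ln 2 / k = 0.69315 / 0.179 ≈ 3.8723 days.
Number of half-lives elapsed: n = 13.3/3.8723 ≈ 3.4346.
A₀ = A × 2^n = 43.5 × 2^3.4346 = 43.5 × 10.812 ≈ 470.34 ng/mL.

470 ng/mL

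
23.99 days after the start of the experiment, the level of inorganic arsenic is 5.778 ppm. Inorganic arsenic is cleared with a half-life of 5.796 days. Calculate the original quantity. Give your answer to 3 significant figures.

Number of half-lives elapsed: n = 23.99/5.796 ≈ 4.1391.
A₀ = A × 2^n = 5.778 × 2^4.1391 = 5.778 × 17.619 ≈ 101.8 ppm.

102 ppm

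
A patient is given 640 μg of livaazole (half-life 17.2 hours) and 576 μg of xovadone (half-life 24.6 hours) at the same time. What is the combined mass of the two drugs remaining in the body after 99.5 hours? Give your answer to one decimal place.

46.5 μg

livaazole: 640 × (1/2)^(99.5/17.2) = 640 × (1/2)^5.7849 ≈ 11.608 μg.
xovadone: 576 × (1/2)^(99.5/24.6) = 576 × (1/2)^4.0447 ≈ 34.901 μg.
Total = 11.608 + 34.901 ≈ 46.509 μg.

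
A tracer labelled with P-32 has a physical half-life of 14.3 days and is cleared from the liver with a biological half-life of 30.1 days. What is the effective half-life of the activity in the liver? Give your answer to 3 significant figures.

1/t_eff = 1/t_phys + 1/t_biol = 1/14.3 + 1/30.1 = 0.10315 per day.
t_eff = 14.3 × 30.1 / (14.3 + 30.1) ≈ 9.6944 days.

9.69 days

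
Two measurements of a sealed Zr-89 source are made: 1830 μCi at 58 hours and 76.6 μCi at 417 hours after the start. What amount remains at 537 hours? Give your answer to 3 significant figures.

26.5 μCi

Over Δt = 417 − 58 = 359 hours, the level fell by a factor of 1830/76.6 ≈ 23.89.
n = log₂(23.89) ≈ 4.5784 half-lives, so t½ = 359/4.5784 ≈ 78.412 hours.
From t = 417 to t = 537: 76.6 × (1/2)^((537−417)/78.412) ≈ 26.518 μCi.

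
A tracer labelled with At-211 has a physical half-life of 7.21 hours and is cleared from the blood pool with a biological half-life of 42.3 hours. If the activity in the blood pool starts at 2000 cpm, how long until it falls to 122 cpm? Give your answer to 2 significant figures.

25 hours

1/t_eff = 1/t_phys + 1/t_biol = 1/7.21 + 1/42.3 = 0.16234 per hour.
t_eff = 7.21 × 42.3 / (7.21 + 42.3) ≈ 6.16 hours.
n = log₂(2000/122) ≈ 4.035; t = 4.035 × 6.16 ≈ 24.856 hours.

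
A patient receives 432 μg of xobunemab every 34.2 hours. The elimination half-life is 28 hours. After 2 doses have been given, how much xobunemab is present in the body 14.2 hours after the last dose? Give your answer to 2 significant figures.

430 μg

The 2 doses were given 48.4, 14.2 hours ago.
Total = 432·(1/2)^(48.4/28) + 432·(1/2)^(14.2/28)
      = 130.36 + 303.96 ≈ 434.32 μg.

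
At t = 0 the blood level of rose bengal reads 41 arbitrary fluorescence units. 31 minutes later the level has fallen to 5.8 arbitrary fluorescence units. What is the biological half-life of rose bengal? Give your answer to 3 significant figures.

11.0 minutes

A/A₀ = 5.8/41 ≈ 0.14146.
n = log₂(7.069) ≈ 2.8215 half-lives elapsed in 31 minutes.
t½ = 31/2.8215 ≈ 10.987 minutes.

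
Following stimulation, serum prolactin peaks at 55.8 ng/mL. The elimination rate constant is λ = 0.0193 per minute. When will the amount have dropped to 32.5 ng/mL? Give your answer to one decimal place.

28.0 minutes

t½ = ln 2 / λ = 0.69315 / 0.0193 ≈ 35.914 minutes.
Fraction remaining = 32.5/55.8 ≈ 0.58244.
n = log₂(55.8/32.5) = ln(1.7169)/ln 2 ≈ 0.77983 half-lives.
t = n × t½ = 0.77983 × 35.914 ≈ 28.007 minutes.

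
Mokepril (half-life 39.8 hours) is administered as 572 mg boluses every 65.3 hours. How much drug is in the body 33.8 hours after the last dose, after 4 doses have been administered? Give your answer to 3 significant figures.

462 mg

The 4 doses were given 229.7, 164.4, 99.1, 33.8 hours ago.
Total = 572·(1/2)^(229.7/39.8) + 572·(1/2)^(164.4/39.8) + 572·(1/2)^(99.1/39.8) + 572·(1/2)^(33.8/39.8)
      = 10.472 + 32.655 + 101.82 + 317.5 ≈ 462.45 mg.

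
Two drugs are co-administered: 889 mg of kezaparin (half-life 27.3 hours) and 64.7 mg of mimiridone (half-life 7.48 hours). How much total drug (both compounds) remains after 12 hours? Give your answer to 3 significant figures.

kezaparin: 889 × (1/2)^(12/27.3) = 889 × (1/2)^0.43956 ≈ 655.51 mg.
mimiridone: 64.7 × (1/2)^(12/7.48) = 64.7 × (1/2)^1.6043 ≈ 21.28 mg.
Total = 655.51 + 21.28 ≈ 676.79 mg.

677 mg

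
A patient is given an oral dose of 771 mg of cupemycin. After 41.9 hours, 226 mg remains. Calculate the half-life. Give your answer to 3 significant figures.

23.7 hours

A/A₀ = 226/771 ≈ 0.29313.
n = log₂(3.4115) ≈ 1.7704 half-lives elapsed in 41.9 hours.
t½ = 41.9/1.7704 ≈ 23.667 hours.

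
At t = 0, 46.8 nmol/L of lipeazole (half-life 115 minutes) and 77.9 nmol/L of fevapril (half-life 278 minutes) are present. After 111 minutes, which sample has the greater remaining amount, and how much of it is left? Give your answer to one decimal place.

fevapril, 59.1 nmol/L

lipeazole: 46.8 × (1/2)^0.96522 ≈ 23.971 nmol/L.
fevapril: 77.9 × (1/2)^0.39928 ≈ 59.067 nmol/L.
Fevapril has more remaining, at ≈ 59.067 nmol/L.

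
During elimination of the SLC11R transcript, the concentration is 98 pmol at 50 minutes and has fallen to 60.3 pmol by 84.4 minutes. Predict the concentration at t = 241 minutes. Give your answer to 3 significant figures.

6.61 pmol

Over Δt = 84.4 − 50 = 34.4 minutes, the level fell by a factor of 98/60.3 ≈ 1.6252.
n = log₂(1.6252) ≈ 0.70062 half-lives, so t½ = 34.4/0.70062 ≈ 49.099 minutes.
From t = 84.4 to t = 241: 60.3 × (1/2)^((241−84.4)/49.099) ≈ 6.6099 pmol.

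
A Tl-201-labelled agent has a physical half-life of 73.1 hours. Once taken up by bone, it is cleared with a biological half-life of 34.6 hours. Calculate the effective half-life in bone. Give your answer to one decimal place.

23.5 hours

1/t_eff = 1/t_phys + 1/t_biol = 1/73.1 + 1/34.6 = 0.042582 per hour.
t_eff = 73.1 × 34.6 / (73.1 + 34.6) ≈ 23.484 hours.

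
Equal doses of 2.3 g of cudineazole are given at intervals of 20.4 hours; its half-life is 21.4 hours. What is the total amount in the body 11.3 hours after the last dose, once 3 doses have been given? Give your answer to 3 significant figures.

The 3 doses were given 52.1, 31.7, 11.3 hours ago.
Total = 2.3·(1/2)^(52.1/21.4) + 2.3·(1/2)^(31.7/21.4) + 2.3·(1/2)^(11.3/21.4)
      = 0.42545 + 0.82378 + 1.595 ≈ 2.8443 g.

2.84 g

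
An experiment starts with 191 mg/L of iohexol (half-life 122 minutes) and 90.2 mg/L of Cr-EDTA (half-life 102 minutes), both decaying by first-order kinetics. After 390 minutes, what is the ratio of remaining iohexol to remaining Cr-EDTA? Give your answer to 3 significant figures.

iohexol: 191 × (1/2)^(390/122) = 191 × (1/2)^3.1967 ≈ 20.832 mg/L.
Cr-EDTA: 90.2 × (1/2)^(390/102) = 90.2 × (1/2)^3.8235 ≈ 6.371 mg/L.
Ratio ≈ 20.832 / 6.371 ≈ 3.2698.

3.27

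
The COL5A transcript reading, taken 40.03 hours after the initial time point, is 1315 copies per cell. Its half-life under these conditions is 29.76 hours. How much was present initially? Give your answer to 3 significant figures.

3340 copies per cell

Number of half-lives elapsed: n = 40.03/29.76 ≈ 1.3451.
A₀ = A × 2^n = 1315 × 2^1.3451 = 1315 × 2.5405 ≈ 3340.7 copies per cell.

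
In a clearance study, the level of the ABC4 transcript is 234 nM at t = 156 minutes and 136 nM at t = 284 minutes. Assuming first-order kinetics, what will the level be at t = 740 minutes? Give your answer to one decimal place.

19.7 nM

Over Δt = 284 − 156 = 128 minutes, the level fell by a factor of 234/136 ≈ 1.7206.
n = log₂(1.7206) ≈ 0.7829 half-lives, so t½ = 128/0.7829 ≈ 163.49 minutes.
From t = 284 to t = 740: 136 × (1/2)^((740−284)/163.49) ≈ 19.676 nM.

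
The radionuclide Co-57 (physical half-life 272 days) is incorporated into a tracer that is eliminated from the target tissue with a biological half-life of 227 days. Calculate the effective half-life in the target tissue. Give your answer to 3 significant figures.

124 days

1/t_eff = 1/t_phys + 1/t_biol = 1/272 + 1/227 = 0.0080818 per day.
t_eff = 272 × 227 / (272 + 227) ≈ 123.74 days.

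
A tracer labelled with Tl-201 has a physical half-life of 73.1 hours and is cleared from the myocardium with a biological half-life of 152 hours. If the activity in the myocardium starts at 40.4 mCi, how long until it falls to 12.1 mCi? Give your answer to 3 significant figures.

1/t_eff = 1/t_phys + 1/t_biol = 1/73.1 + 1/152 = 0.020259 per hour.
t_eff = 73.1 × 152 / (73.1 + 152) ≈ 49.361 hours.
n = log₂(40.4/12.1) ≈ 1.7393; t = 1.7393 × 49.361 ≈ 85.856 hours.

85.9 hours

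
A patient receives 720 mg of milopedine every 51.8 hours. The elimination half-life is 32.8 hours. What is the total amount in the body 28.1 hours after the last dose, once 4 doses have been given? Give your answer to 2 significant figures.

The 4 doses were given 183.5, 131.7, 79.9, 28.1 hours ago.
Total = 720·(1/2)^(183.5/32.8) + 720·(1/2)^(131.7/32.8) + 720·(1/2)^(79.9/32.8) + 720·(1/2)^(28.1/32.8)
      = 14.901 + 44.527 + 133.05 + 397.59 ≈ 590.08 mg.

590 mg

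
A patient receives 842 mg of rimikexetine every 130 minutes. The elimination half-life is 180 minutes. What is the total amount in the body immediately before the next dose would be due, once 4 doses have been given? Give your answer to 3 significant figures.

The 4 doses were given 520, 390, 260, 130 minutes ago.
Total = 842·(1/2)^(520/180) + 842·(1/2)^(390/180) + 842·(1/2)^(260/180) + 842·(1/2)^(130/180)
      = 113.68 + 187.53 + 309.38 + 510.39 ≈ 1121 mg.

1120 mg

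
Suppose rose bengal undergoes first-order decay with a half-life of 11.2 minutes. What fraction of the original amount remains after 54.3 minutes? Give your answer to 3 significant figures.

n = 54.3/11.2 ≈ 4.8482 half-lives.
Fraction remaining = (1/2)^4.8482 ≈ 0.034717.

0.0347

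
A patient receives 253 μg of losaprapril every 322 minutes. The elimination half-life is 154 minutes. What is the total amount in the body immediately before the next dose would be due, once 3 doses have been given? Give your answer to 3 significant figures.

The 3 doses were given 966, 644, 322 minutes ago.
Total = 253·(1/2)^(966/154) + 253·(1/2)^(644/154) + 253·(1/2)^(322/154)
      = 3.2722 + 13.94 + 59.387 ≈ 76.6 μg.

76.6 μg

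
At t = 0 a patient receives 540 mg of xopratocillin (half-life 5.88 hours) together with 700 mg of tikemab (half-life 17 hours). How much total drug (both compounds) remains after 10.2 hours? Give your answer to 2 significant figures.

620 mg

xopratocillin: 540 × (1/2)^(10.2/5.88) = 540 × (1/2)^1.7347 ≈ 162.26 mg.
tikemab: 700 × (1/2)^(10.2/17) = 700 × (1/2)^0.6 ≈ 461.83 mg.
Total = 162.26 + 461.83 ≈ 624.08 mg.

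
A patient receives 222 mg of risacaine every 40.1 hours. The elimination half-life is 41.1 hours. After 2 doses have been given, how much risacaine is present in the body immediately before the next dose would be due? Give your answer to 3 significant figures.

170 mg

The 2 doses were given 80.2, 40.1 hours ago.
Total = 222·(1/2)^(80.2/41.1) + 222·(1/2)^(40.1/41.1)
      = 57.404 + 112.89 ≈ 170.29 mg.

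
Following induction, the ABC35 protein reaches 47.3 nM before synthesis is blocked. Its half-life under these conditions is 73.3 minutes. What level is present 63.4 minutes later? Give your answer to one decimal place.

26.0 nM

Number of half-lives: n = 63.4/73.3 ≈ 0.86494.
Remaining = 47.3 × (1/2)^0.86494 = 47.3 × 0.54907 ≈ 25.971 nM.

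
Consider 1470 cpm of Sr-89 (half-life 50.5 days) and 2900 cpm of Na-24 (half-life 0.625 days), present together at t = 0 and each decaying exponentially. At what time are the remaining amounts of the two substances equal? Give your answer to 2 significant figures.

0.62 days

Set 1470·(1/2)^(t/50.5) = 2900·(1/2)^(t/0.625).
Taking log₂: log₂(1470/2900) = t·(1/50.5 − 1/0.625).
log₂(0.5069) = -0.98024; 1/50.5 − 1/0.625 = -1.5802.
t = -0.98024 / -1.5802 ≈ 0.62033 days.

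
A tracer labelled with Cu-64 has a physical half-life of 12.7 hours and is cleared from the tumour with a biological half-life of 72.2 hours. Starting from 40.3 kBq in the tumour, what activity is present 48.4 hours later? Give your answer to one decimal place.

1.8 kBq

1/t_eff = 1/t_phys + 1/t_biol = 1/12.7 + 1/72.2 = 0.092591 per hour.
t_eff = 12.7 × 72.2 / (12.7 + 72.2) ≈ 10.8 hours.
Remaining = 40.3 × (1/2)^(48.4/10.8) = 40.3 × (1/2)^4.4814 ≈ 1.8042 kBq.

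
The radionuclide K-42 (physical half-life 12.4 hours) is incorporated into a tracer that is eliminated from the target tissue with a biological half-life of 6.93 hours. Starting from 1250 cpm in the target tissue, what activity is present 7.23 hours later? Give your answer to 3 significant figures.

405 cpm

1/t_eff = 1/t_phys + 1/t_biol = 1/12.4 + 1/6.93 = 0.22495 per hour.
t_eff = 12.4 × 6.93 / (12.4 + 6.93) ≈ 4.4455 hours.
Remaining = 1250 × (1/2)^(7.23/4.4455) = 1250 × (1/2)^1.6264 ≈ 404.88 cpm.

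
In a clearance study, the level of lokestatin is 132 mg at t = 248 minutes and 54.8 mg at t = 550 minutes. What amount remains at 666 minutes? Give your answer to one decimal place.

Over Δt = 550 − 248 = 302 minutes, the level fell by a factor of 132/54.8 ≈ 2.4088.
n = log₂(2.4088) ≈ 1.2683 half-lives, so t½ = 302/1.2683 ≈ 238.12 minutes.
From t = 550 to t = 666: 54.8 × (1/2)^((666−550)/238.12) ≈ 39.096 mg.

39.1 mg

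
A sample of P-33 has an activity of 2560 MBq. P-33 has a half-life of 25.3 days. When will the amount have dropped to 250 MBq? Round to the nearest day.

85 days

Fraction remaining = 250/2560 ≈ 0.097656.
n = log₂(2560/250) = ln(10.24)/ln 2 ≈ 3.3561 half-lives.
t = n × t½ = 3.3561 × 25.3 ≈ 84.91 days.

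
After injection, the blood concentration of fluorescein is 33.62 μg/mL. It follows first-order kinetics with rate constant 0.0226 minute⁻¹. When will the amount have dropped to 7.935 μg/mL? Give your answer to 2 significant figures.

t½ = ln 2 / k = 0.69315 / 0.0226 ≈ 30.67 minutes.
Fraction remaining = 7.935/33.62 ≈ 0.23602.
n = log₂(33.62/7.935) = ln(4.2369)/ln 2 ≈ 2.083 half-lives.
t = n × t½ = 2.083 × 30.67 ≈ 63.887 minutes.

64 minutes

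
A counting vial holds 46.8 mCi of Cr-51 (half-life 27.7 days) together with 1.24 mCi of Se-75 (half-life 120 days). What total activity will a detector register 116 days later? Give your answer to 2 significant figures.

Cr-51: 46.8 × (1/2)^(116/27.7) = 46.8 × (1/2)^4.1877 ≈ 2.5681 mCi.
Se-75: 1.24 × (1/2)^(116/120) = 1.24 × (1/2)^0.96667 ≈ 0.63449 mCi.
Total = 2.5681 + 0.63449 ≈ 3.2026 mCi.

3.2 mCi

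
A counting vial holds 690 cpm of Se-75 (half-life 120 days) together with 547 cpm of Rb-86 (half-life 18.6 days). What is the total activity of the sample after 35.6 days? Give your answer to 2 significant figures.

Se-75: 690 × (1/2)^(35.6/120) = 690 × (1/2)^0.29667 ≈ 561.75 cpm.
Rb-86: 547 × (1/2)^(35.6/18.6) = 547 × (1/2)^1.914 ≈ 145.15 cpm.
Total = 561.75 + 145.15 ≈ 706.9 cpm.

710 cpm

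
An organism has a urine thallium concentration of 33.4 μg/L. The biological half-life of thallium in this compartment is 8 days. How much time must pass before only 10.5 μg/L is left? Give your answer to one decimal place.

Fraction remaining = 10.5/33.4 ≈ 0.31437.
n = log₂(33.4/10.5) = ln(3.181)/ln 2 ≈ 1.6695 half-lives.
t = n × t½ = 1.6695 × 8 ≈ 13.356 days.

13.4 days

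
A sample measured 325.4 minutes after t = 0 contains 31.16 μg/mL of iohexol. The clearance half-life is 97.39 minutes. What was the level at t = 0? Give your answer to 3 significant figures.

316 μg/mL

Number of half-lives elapsed: n = 325.4/97.39 ≈ 3.3412.
A₀ = A × 2^n = 31.16 × 2^3.3412 = 31.16 × 10.135 ≈ 315.79 μg/mL.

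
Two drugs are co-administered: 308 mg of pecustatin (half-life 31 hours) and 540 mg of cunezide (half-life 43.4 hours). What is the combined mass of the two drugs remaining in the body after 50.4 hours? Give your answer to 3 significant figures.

pecustatin: 308 × (1/2)^(50.4/31) = 308 × (1/2)^1.6258 ≈ 99.801 mg.
cunezide: 540 × (1/2)^(50.4/43.4) = 540 × (1/2)^1.1613 ≈ 241.44 mg.
Total = 99.801 + 241.44 ≈ 341.24 mg.

341 mg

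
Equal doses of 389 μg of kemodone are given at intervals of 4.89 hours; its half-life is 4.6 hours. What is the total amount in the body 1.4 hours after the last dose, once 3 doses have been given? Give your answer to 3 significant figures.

538 μg

The 3 doses were given 11.18, 6.29, 1.4 hours ago.
Total = 389·(1/2)^(11.18/4.6) + 389·(1/2)^(6.29/4.6) + 389·(1/2)^(1.4/4.6)
      = 72.163 + 150.77 + 315.02 ≈ 537.95 μg.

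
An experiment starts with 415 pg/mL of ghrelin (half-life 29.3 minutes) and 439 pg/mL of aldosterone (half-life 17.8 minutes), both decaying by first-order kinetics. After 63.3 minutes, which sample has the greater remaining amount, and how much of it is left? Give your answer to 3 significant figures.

ghrelin: 415 × (1/2)^2.1604 ≈ 92.832 pg/mL.
aldosterone: 439 × (1/2)^3.5562 ≈ 37.321 pg/mL.
Ghrelin has more remaining, at ≈ 92.832 pg/mL.

ghrelin, 92.8 pg/mL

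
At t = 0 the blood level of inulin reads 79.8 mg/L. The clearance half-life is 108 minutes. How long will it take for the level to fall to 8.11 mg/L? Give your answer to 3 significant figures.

356 minutes

Fraction remaining = 8.11/79.8 ≈ 0.10163.
n = log₂(79.8/8.11) = ln(9.8397)/ln 2 ≈ 3.2986 half-lives.
t = n × t½ = 3.2986 × 108 ≈ 356.25 minutes.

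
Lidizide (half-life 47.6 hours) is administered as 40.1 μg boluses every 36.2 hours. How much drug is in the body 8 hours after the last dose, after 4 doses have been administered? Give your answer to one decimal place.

The 4 doses were given 116.6, 80.4, 44.2, 8 hours ago.
Total = 40.1·(1/2)^(116.6/47.6) + 40.1·(1/2)^(80.4/47.6) + 40.1·(1/2)^(44.2/47.6) + 40.1·(1/2)^(8/47.6)
      = 7.3409 + 12.436 + 21.068 + 35.69 ≈ 76.535 μg.

76.5 μg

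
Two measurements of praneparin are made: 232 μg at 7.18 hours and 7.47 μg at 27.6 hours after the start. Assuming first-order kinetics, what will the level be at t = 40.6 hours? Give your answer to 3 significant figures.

Over Δt = 27.6 − 7.18 = 20.42 hours, the level fell by a factor of 232/7.47 ≈ 31.058.
n = log₂(31.058) ≈ 4.9569 half-lives, so t½ = 20.42/4.9569 ≈ 4.1195 hours.
From t = 27.6 to t = 40.6: 7.47 × (1/2)^((40.6−27.6)/4.1195) ≈ 0.83823 μg.

0.838 μg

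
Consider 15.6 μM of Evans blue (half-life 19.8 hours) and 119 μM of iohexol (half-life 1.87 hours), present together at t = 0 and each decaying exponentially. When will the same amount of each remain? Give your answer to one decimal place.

Set 15.6·(1/2)^(t/19.8) = 119·(1/2)^(t/1.87).
Taking log₂: log₂(15.6/119) = t·(1/19.8 − 1/1.87).
log₂(0.13109) = -2.9313; 1/19.8 − 1/1.87 = -0.48425.
t = -2.9313 / -0.48425 ≈ 6.0533 hours.

6.1 hours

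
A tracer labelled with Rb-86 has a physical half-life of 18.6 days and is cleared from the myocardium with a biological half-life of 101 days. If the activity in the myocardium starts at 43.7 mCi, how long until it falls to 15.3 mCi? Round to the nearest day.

24 days

1/t_eff = 1/t_phys + 1/t_biol = 1/18.6 + 1/101 = 0.063664 per day.
t_eff = 18.6 × 101 / (18.6 + 101) ≈ 15.707 days.
n = log₂(43.7/15.3) ≈ 1.5141; t = 1.5141 × 15.707 ≈ 23.783 days.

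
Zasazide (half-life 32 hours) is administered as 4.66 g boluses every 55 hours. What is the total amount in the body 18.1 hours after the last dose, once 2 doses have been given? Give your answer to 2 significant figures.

4.1 g

The 2 doses were given 73.1, 18.1 hours ago.
Total = 4.66·(1/2)^(73.1/32) + 4.66·(1/2)^(18.1/32)
      = 0.95658 + 3.1486 ≈ 4.1052 g.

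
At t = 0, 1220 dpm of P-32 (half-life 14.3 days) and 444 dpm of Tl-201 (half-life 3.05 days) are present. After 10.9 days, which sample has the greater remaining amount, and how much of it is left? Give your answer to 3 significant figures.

P-32: 1220 × (1/2)^0.76224 ≈ 719.29 dpm.
Tl-201: 444 × (1/2)^3.5738 ≈ 37.288 dpm.
P-32 has more remaining, at ≈ 719.29 dpm.

P-32, 719 dpm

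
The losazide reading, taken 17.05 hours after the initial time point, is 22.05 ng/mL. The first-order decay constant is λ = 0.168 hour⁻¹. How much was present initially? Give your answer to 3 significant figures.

387 ng/mL

t½ = ln 2 / λ = 0.69315 / 0.168 ≈ 4.1259 hours.
Number of half-lives elapsed: n = 17.05/4.1259 ≈ 4.1325.
A₀ = A × 2^n = 22.05 × 2^4.1325 = 22.05 × 17.539 ≈ 386.72 ng/mL.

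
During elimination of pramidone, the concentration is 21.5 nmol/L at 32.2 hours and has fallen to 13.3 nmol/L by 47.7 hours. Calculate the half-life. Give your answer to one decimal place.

22.4 hours

Over Δt = 47.7 − 32.2 = 15.5 hours, the level fell by a factor of 21.5/13.3 ≈ 1.6165.
n = log₂(1.6165) ≈ 0.69291 half-lives, so t½ = 15.5/0.69291 ≈ 22.369 hours.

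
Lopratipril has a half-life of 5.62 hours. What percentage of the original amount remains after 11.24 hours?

n = 11.24/5.62 ≈ 2 half-lives.
Fraction remaining = (1/2)^2 ≈ 0.25, i.e. 25%.

25%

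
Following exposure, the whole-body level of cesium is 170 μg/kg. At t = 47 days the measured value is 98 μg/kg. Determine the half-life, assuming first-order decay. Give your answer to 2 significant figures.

A/A₀ = 98/170 ≈ 0.57647.
n = log₂(1.7347) ≈ 0.79468 half-lives elapsed in 47 days.
t½ = 47/0.79468 ≈ 59.143 days.

59 days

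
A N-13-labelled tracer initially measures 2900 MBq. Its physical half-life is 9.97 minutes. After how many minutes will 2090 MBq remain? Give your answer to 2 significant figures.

4.7 minutes

Fraction remaining = 2090/2900 ≈ 0.72069.
n = log₂(2900/2090) = ln(1.3876)/ln 2 ≈ 0.47255 half-lives.
t = n × t½ = 0.47255 × 9.97 ≈ 4.7113 minutes.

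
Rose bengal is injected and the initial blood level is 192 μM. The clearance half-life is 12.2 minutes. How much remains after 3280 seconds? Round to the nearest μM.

Convert the elapsed time: 3280 seconds = 54.6667 minutes.
Number of half-lives: n = 54.6667/12.2 ≈ 4.4809.
Remaining = 192 × (1/2)^4.4809 = 192 × 0.044784 ≈ 8.5985 μM.

9 μM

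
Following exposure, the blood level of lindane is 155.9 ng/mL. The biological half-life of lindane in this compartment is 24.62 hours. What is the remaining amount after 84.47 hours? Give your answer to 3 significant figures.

14.5 ng/mL

Number of half-lives: n = 84.47/24.62 ≈ 3.431.
Remaining = 155.9 × (1/2)^3.431 = 155.9 × 0.092722 ≈ 14.455 ng/mL.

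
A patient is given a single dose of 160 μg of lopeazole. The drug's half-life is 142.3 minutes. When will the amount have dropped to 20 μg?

426.9 minutes

20/160 = 1/8, so 3 half-lives have elapsed.
t = 3 × 142.3 = 426.9 minutes.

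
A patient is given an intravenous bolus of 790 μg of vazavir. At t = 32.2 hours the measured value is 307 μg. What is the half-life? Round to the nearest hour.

A/A₀ = 307/790 ≈ 0.38861.
n = log₂(2.5733) ≈ 1.3636 half-lives elapsed in 32.2 hours.
t½ = 32.2/1.3636 ≈ 23.614 hours.

24 hours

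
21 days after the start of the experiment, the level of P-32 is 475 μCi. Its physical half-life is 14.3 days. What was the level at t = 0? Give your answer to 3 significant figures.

Number of half-lives elapsed: n = 21/14.3 ≈ 1.4685.
A₀ = A × 2^n = 475 × 2^1.4685 = 475 × 2.7674 ≈ 1314.5 μCi.

1310 μCi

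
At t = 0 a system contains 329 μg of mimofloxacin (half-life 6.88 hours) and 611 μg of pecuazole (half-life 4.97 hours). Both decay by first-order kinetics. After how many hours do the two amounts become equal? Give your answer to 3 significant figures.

Set 329·(1/2)^(t/6.88) = 611·(1/2)^(t/4.97).
Taking log₂: log₂(329/611) = t·(1/6.88 − 1/4.97).
log₂(0.53846) = -0.89308; 1/6.88 − 1/4.97 = -0.055858.
t = -0.89308 / -0.055858 ≈ 15.988 hours.

16.0 hours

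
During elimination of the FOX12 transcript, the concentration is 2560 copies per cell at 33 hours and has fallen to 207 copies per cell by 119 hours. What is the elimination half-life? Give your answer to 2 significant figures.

24 hours

Over Δt = 119 − 33 = 86 hours, the level fell by a factor of 2560/207 ≈ 12.367.
n = log₂(12.367) ≈ 3.6284 half-lives, so t½ = 86/3.6284 ≈ 23.702 hours.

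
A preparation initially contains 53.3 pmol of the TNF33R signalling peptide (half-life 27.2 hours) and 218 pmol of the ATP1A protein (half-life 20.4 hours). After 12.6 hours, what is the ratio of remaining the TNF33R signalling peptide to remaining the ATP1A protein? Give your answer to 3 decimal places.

0.272

TNF33R signalling peptide: 53.3 × (1/2)^(12.6/27.2) = 53.3 × (1/2)^0.46324 ≈ 38.662 pmol.
ATP1A protein: 218 × (1/2)^(12.6/20.4) = 218 × (1/2)^0.61765 ≈ 142.08 pmol.
Ratio ≈ 38.662 / 142.08 ≈ 0.27212.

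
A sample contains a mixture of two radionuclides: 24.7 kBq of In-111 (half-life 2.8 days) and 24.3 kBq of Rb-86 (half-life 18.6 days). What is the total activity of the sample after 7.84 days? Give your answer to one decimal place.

In-111: 24.7 × (1/2)^(7.84/2.8) = 24.7 × (1/2)^2.8 ≈ 3.5466 kBq.
Rb-86: 24.3 × (1/2)^(7.84/18.6) = 24.3 × (1/2)^0.42151 ≈ 18.143 kBq.
Total = 3.5466 + 18.143 ≈ 21.69 kBq.

21.7 kBq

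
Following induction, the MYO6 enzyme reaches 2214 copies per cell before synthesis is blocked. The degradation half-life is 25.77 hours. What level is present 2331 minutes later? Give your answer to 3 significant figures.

Convert the elapsed time: 2331 minutes = 38.85 hours.
Number of half-lives: n = 38.85/25.77 ≈ 1.5076.
Remaining = 2214 × (1/2)^1.5076 = 2214 × 0.3517 ≈ 778.67 copies per cell.

779 copies per cell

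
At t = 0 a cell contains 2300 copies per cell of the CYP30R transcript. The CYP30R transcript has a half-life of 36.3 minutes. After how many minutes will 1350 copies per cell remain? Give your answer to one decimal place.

27.9 minutes

Fraction remaining = 1350/2300 ≈ 0.58696.
n = log₂(2300/1350) = ln(1.7037)/ln 2 ≈ 0.76867 half-lives.
t = n × t½ = 0.76867 × 36.3 ≈ 27.903 minutes.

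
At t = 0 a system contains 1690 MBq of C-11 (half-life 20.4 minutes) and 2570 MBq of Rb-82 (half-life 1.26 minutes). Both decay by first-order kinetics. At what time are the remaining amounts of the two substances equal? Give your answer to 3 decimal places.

Set 1690·(1/2)^(t/20.4) = 2570·(1/2)^(t/1.26).
Taking log₂: log₂(1690/2570) = t·(1/20.4 − 1/1.26).
log₂(0.65759) = -0.60475; 1/20.4 − 1/1.26 = -0.74463.
t = -0.60475 / -0.74463 ≈ 0.81214 minutes.

0.812 minutes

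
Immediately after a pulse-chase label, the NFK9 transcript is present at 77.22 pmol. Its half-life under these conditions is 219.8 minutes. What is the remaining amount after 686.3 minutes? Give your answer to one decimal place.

8.9 pmol

Number of half-lives: n = 686.3/219.8 ≈ 3.1224.
Remaining = 77.22 × (1/2)^3.1224 = 77.22 × 0.11483 ≈ 8.8674 pmol.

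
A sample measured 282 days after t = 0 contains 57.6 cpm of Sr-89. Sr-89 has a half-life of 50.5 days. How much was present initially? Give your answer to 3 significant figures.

Number of half-lives elapsed: n = 282/50.5 ≈ 5.5842.
A₀ = A × 2^n = 57.6 × 2^5.5842 = 57.6 × 47.973 ≈ 2763.3 cpm.

2760 cpm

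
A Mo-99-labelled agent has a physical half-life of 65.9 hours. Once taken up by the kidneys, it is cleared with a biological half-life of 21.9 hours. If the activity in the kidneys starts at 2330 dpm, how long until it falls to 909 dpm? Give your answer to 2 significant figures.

22 hours

1/t_eff = 1/t_phys + 1/t_biol = 1/65.9 + 1/21.9 = 0.060837 per hour.
t_eff = 65.9 × 21.9 / (65.9 + 21.9) ≈ 16.437 hours.
n = log₂(2330/909) ≈ 1.358; t = 1.358 × 16.437 ≈ 22.322 hours.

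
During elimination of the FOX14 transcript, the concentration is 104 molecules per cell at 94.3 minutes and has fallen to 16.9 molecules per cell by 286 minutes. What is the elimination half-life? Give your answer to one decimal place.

Over Δt = 286 − 94.3 = 191.7 minutes, the level fell by a factor of 104/16.9 ≈ 6.1538.
n = log₂(6.1538) ≈ 2.6215 half-lives, so t½ = 191.7/2.6215 ≈ 73.126 minutes.

73.1 minutes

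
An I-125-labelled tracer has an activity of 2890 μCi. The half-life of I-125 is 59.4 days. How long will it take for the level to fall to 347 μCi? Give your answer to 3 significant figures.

Fraction remaining = 347/2890 ≈ 0.12007.
n = log₂(2890/347) = ln(8.3285)/ln 2 ≈ 3.0581 half-lives.
t = n × t½ = 3.0581 × 59.4 ≈ 181.65 days.

182 days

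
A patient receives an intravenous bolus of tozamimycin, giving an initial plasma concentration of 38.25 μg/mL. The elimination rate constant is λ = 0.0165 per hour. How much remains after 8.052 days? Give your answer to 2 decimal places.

t½ = ln 2 / λ = 0.69315 / 0.0165 ≈ 42.009 hours.
Convert the elapsed time: 8.052 days = 193.248 hours.
Number of half-lives: n = 193.248/42.009 ≈ 4.6002.
Remaining = 38.25 × (1/2)^4.6002 = 38.25 × 0.04123 ≈ 1.577 μg/mL.

1.58 μg/mL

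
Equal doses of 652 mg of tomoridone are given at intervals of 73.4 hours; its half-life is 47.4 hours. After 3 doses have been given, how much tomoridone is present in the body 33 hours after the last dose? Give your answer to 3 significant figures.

The 3 doses were given 179.8, 106.4, 33 hours ago.
Total = 652·(1/2)^(179.8/47.4) + 652·(1/2)^(106.4/47.4) + 652·(1/2)^(33/47.4)
      = 47.029 + 137.57 + 402.41 ≈ 587.01 mg.

587 mg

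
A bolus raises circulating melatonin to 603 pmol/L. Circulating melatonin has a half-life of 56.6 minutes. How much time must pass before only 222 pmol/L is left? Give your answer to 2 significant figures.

Fraction remaining = 222/603 ≈ 0.36816.
n = log₂(603/222) = ln(2.7162)/ln 2 ≈ 1.4416 half-lives.
t = n × t½ = 1.4416 × 56.6 ≈ 81.594 minutes.

82 minutes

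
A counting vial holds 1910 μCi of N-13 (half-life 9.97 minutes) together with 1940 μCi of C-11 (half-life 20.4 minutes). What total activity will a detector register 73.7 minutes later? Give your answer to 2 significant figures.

N-13: 1910 × (1/2)^(73.7/9.97) = 1910 × (1/2)^7.3922 ≈ 11.37 μCi.
C-11: 1940 × (1/2)^(73.7/20.4) = 1940 × (1/2)^3.6127 ≈ 158.58 μCi.
Total = 11.37 + 158.58 ≈ 169.95 μCi.

170 μCi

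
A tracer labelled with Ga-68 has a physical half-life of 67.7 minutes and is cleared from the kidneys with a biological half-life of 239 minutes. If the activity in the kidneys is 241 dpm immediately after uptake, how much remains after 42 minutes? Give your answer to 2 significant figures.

1/t_eff = 1/t_phys + 1/t_biol = 1/67.7 + 1/239 = 0.018955 per minute.
t_eff = 67.7 × 239 / (67.7 + 239) ≈ 52.756 minutes.
Remaining = 241 × (1/2)^(42/52.756) = 241 × (1/2)^0.79612 ≈ 138.79 dpm.

140 dpm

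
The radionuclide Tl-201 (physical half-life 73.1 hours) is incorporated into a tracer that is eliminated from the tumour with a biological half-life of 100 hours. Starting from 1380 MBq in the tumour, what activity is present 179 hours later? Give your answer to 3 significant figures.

1/t_eff = 1/t_phys + 1/t_biol = 1/73.1 + 1/100 = 0.02368 per hour.
t_eff = 73.1 × 100 / (73.1 + 100) ≈ 42.23 hours.
Remaining = 1380 × (1/2)^(179/42.23) = 1380 × (1/2)^4.2387 ≈ 73.098 MBq.

73.1 MBq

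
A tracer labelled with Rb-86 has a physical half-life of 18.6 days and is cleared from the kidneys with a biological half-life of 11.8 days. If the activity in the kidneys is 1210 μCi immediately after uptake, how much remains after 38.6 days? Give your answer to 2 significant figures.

30 μCi

1/t_eff = 1/t_phys + 1/t_biol = 1/18.6 + 1/11.8 = 0.13851 per day.
t_eff = 18.6 × 11.8 / (18.6 + 11.8) ≈ 7.2197 days.
Remaining = 1210 × (1/2)^(38.6/7.2197) = 1210 × (1/2)^5.3465 ≈ 29.74 μCi.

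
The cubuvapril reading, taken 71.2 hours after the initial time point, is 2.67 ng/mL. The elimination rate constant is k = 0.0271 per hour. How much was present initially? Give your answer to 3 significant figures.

18.4 ng/mL

t½ = ln 2 / k = 0.69315 / 0.0271 ≈ 25.577 hours.
Number of half-lives elapsed: n = 71.2/25.577 ≈ 2.7837.
A₀ = A × 2^n = 2.67 × 2^2.7837 = 2.67 × 6.8862 ≈ 18.386 ng/mL.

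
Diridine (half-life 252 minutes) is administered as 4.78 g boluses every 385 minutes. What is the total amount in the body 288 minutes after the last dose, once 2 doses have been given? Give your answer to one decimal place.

The 2 doses were given 673, 288 minutes ago.
Total = 4.78·(1/2)^(673/252) + 4.78·(1/2)^(288/252)
      = 0.75074 + 2.1647 ≈ 2.9154 g.

2.9 g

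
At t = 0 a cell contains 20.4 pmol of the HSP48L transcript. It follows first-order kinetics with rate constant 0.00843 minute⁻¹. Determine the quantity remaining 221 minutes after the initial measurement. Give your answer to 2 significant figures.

3.2 pmol

t½ = ln 2 / k = 0.69315 / 0.00843 ≈ 82.224 minutes.
Number of half-lives: n = 221/82.224 ≈ 2.6878.
Remaining = 20.4 × (1/2)^2.6878 = 20.4 × 0.1552 ≈ 3.1661 pmol.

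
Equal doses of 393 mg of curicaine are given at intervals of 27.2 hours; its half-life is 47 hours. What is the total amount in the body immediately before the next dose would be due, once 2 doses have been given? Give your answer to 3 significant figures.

439 mg

The 2 doses were given 54.4, 27.2 hours ago.
Total = 393·(1/2)^(54.4/47) + 393·(1/2)^(27.2/47)
      = 176.18 + 263.14 ≈ 439.32 mg.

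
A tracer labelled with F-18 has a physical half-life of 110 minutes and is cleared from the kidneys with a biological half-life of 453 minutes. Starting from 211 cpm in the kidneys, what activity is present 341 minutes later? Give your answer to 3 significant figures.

1/t_eff = 1/t_phys + 1/t_biol = 1/110 + 1/453 = 0.011298 per minute.
t_eff = 110 × 453 / (110 + 453) ≈ 88.508 minutes.
Remaining = 211 × (1/2)^(341/88.508) = 211 × (1/2)^3.8528 ≈ 14.604 cpm.

14.6 cpm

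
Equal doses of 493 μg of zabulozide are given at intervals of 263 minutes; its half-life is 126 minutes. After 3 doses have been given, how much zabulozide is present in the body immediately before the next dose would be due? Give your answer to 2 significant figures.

The 3 doses were given 789, 526, 263 minutes ago.
Total = 493·(1/2)^(789/126) + 493·(1/2)^(526/126) + 493·(1/2)^(263/126)
      = 6.4243 + 27.3 + 116.01 ≈ 149.74 μg.

150 μg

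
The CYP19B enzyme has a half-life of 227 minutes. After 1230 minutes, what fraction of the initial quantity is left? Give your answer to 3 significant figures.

0.0234

n = 1230/227 ≈ 5.4185 half-lives.
Fraction remaining = (1/2)^5.4185 ≈ 0.023381.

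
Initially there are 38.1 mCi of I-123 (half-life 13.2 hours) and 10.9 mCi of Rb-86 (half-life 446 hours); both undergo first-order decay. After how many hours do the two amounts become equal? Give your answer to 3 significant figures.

24.6 hours

Set 38.1·(1/2)^(t/13.2) = 10.9·(1/2)^(t/446).
Taking log₂: log₂(38.1/10.9) = t·(1/13.2 − 1/446).
log₂(3.4954) = 1.8055; 1/13.2 − 1/446 = 0.073515.
t = 1.8055 / 0.073515 ≈ 24.559 hours.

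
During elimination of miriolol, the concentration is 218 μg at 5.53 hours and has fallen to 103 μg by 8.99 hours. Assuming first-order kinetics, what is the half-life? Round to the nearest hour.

3 hours

Over Δt = 8.99 − 5.53 = 3.46 hours, the level fell by a factor of 218/103 ≈ 2.1165.
n = log₂(2.1165) ≈ 1.0817 half-lives, so t½ = 3.46/1.0817 ≈ 3.1987 hours.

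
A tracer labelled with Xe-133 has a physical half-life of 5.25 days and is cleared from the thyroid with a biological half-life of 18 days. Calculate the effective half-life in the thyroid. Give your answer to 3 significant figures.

4.06 days

1/t_eff = 1/t_phys + 1/t_biol = 1/5.25 + 1/18 = 0.24603 per day.
t_eff = 5.25 × 18 / (5.25 + 18) ≈ 4.0645 days.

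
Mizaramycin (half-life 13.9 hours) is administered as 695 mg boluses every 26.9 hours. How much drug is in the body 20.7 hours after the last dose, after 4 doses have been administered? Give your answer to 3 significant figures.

334 mg

The 4 doses were given 101.4, 74.5, 47.6, 20.7 hours ago.
Total = 695·(1/2)^(101.4/13.9) + 695·(1/2)^(74.5/13.9) + 695·(1/2)^(47.6/13.9) + 695·(1/2)^(20.7/13.9)
      = 4.4257 + 16.926 + 64.732 + 247.56 ≈ 333.65 mg.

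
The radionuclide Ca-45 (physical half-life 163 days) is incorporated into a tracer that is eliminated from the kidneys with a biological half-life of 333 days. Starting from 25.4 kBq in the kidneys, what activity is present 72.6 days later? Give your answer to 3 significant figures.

16.0 kBq

1/t_eff = 1/t_phys + 1/t_biol = 1/163 + 1/333 = 0.009138 per day.
t_eff = 163 × 333 / (163 + 333) ≈ 109.43 days.
Remaining = 25.4 × (1/2)^(72.6/109.43) = 25.4 × (1/2)^0.66342 ≈ 16.037 kBq.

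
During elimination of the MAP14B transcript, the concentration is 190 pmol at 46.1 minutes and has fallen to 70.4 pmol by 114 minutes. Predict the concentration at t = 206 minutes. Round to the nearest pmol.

18 pmol

Over Δt = 114 − 46.1 = 67.9 minutes, the level fell by a factor of 190/70.4 ≈ 2.6989.
n = log₂(2.6989) ≈ 1.4324 half-lives, so t½ = 67.9/1.4324 ≈ 47.405 minutes.
From t = 114 to t = 206: 70.4 × (1/2)^((206−114)/47.405) ≈ 18.338 pmol.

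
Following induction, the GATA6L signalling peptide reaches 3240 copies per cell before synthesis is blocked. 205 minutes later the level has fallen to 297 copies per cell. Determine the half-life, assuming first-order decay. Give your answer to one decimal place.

A/A₀ = 297/3240 ≈ 0.091667.
n = log₂(10.909) ≈ 3.4475 half-lives elapsed in 205 minutes.
t½ = 205/3.4475 ≈ 59.464 minutes.

59.5 minutes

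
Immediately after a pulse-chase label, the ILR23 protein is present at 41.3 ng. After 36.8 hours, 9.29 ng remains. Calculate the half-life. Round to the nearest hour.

A/A₀ = 9.29/41.3 ≈ 0.22494.
n = log₂(4.4456) ≈ 2.1524 half-lives elapsed in 36.8 hours.
t½ = 36.8/2.1524 ≈ 17.097 hours.

17 hours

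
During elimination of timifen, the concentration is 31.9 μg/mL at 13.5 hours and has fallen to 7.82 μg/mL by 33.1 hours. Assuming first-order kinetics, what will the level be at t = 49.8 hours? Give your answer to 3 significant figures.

2.36 μg/mL

Over Δt = 33.1 − 13.5 = 19.6 hours, the level fell by a factor of 31.9/7.82 ≈ 4.0793.
n = log₂(4.0793) ≈ 2.0283 half-lives, so t½ = 19.6/2.0283 ≈ 9.6632 hours.
From t = 33.1 to t = 49.8: 7.82 × (1/2)^((49.8−33.1)/9.6632) ≈ 2.3603 μg/mL.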